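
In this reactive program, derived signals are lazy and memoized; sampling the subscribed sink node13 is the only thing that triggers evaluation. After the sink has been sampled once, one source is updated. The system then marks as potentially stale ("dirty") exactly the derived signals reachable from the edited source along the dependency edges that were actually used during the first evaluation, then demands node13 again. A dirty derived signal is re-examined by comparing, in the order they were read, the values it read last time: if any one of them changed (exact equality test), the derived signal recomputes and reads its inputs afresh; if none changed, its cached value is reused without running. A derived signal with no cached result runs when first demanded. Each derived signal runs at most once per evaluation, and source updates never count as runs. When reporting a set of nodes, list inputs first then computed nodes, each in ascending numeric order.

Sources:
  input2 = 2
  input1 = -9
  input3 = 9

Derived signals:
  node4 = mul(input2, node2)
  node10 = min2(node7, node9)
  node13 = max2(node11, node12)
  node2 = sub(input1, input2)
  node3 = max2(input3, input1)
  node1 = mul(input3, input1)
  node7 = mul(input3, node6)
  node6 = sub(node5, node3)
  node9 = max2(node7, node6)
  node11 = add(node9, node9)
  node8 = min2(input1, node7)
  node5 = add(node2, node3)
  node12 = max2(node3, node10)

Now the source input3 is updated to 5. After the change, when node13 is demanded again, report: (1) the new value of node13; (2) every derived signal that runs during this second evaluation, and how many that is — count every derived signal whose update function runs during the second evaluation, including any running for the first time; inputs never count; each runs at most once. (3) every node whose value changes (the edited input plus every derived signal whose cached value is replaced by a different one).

First demand of the output computes:
  node2 = sub(-9, 2) = -11
  node3 = max2(9, -9) = 9
  node5 = add(-11, 9) = -2
  node6 = sub(-2, 9) = -11
  node7 = mul(9, -11) = -99
  node9 = max2(-99, -11) = -11
  node10 = min2(-99, -11) = -99
  node11 = add(-11, -11) = -22
  node12 = max2(9, -99) = 9
  node13 = max2(-22, 9) = 9

After the edit, cleaning proceeds:
  node3: a read changed (input3 9->5) — executes, giving 5.
  node5: a read changed (node3 9->5) — executes, giving -6.
  node6: a read changed (node5 -2->-6; node3 9->5) — executes, giving -11 — identical to its old value.
  node7: a read changed (input3 9->5) — executes, giving -55.
  node9: a read changed (node7 -99->-55) — executes, giving -11 — identical to its old value.
  node10: a read changed (node7 -99->-55) — executes, giving -55.
  node11: dirty, but its reads are unchanged (node9 unchanged, node9 unchanged); cached -22 stands.
  node12: a read changed (node3 9->5; node10 -99->-55) — executes, giving 5.
  node13: a read changed (node12 9->5) — executes, giving 5.

Note where the cutoff bites: node11 is checked, finds nothing changed, and keeps its cache.

Demanding node13 again yields 5.
8 derived signals run: node3, node5, node6, node7, node9, node10, node12, node13.
The nodes whose values change: input3, node3, node5, node7, node10, node12, node13.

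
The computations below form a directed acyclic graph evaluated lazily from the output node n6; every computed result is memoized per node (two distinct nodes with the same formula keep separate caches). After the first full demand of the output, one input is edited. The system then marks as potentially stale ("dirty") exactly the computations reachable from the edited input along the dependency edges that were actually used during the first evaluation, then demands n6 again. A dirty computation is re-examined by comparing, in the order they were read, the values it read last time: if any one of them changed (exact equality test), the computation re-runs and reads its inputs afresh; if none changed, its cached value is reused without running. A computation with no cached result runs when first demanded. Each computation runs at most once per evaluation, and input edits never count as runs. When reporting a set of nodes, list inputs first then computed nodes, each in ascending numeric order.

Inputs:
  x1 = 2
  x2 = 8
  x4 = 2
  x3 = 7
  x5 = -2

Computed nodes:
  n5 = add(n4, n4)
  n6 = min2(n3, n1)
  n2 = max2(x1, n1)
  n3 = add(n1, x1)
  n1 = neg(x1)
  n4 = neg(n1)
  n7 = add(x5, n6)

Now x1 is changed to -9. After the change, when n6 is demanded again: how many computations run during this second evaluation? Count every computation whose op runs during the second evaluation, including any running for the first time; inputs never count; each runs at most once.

First demand of the output computes:
  n1 = neg(2) = -2
  n3 = add(-2, 2) = 0
  n6 = min2(0, -2) = -2

After the edit, cleaning proceeds:
  n1: a read changed (x1 2->-9) — executes, giving 9.
  n3: a read changed (n1 -2->9; x1 2->-9) — executes, giving 0 — identical to its old value.
  n6: a read changed (n1 -2->9) — executes, giving 0.

3 computations run: n1, n3, n6.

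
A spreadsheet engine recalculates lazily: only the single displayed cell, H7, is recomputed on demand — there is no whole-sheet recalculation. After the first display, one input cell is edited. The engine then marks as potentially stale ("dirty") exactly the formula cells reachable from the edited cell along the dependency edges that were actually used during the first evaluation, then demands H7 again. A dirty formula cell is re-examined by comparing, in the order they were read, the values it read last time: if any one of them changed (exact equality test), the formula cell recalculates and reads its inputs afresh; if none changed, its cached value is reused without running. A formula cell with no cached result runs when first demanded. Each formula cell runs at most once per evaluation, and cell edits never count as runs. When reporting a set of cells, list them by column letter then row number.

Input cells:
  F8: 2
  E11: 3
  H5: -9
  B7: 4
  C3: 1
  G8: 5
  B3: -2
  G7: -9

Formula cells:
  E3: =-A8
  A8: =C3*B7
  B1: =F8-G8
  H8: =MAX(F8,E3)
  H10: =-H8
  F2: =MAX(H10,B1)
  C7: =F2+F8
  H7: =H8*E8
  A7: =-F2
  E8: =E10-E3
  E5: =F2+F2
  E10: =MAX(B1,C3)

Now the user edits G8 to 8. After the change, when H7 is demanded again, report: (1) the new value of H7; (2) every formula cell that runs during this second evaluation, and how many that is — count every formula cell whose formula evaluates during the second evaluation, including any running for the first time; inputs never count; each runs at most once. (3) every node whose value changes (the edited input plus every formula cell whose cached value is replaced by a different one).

New value of H7: 10.
Formula cells that run: B1, E10 — 2 in total.
Values that change: B1, G8.
Key observation: the change is absorbed at E10 — it re-runs but produces the same value, and the output's value is unchanged.

First evaluation (everything demanded from the output):
  A8 = 1 * 4 = 4
  B1 = 2 - 5 = -3
  E3 = -(4) = -4
  E10 = MAX(-3, 1) = 1
  E8 = 1 - -4 = 5
  H8 = MAX(2, -4) = 2
  H7 = 2 * 5 = 10

Propagation after the edit:
  B1: runs — G8 5->8; result -6.
  E10: runs — B1 -3->-6; result 1 (same value as before).
  E8: checked — values it read are unchanged (E10 unchanged, E3 unchanged); reused cached 5 without running.
  H7: checked — values it read are unchanged (H8 unchanged, E8 unchanged); reused cached 10 without running.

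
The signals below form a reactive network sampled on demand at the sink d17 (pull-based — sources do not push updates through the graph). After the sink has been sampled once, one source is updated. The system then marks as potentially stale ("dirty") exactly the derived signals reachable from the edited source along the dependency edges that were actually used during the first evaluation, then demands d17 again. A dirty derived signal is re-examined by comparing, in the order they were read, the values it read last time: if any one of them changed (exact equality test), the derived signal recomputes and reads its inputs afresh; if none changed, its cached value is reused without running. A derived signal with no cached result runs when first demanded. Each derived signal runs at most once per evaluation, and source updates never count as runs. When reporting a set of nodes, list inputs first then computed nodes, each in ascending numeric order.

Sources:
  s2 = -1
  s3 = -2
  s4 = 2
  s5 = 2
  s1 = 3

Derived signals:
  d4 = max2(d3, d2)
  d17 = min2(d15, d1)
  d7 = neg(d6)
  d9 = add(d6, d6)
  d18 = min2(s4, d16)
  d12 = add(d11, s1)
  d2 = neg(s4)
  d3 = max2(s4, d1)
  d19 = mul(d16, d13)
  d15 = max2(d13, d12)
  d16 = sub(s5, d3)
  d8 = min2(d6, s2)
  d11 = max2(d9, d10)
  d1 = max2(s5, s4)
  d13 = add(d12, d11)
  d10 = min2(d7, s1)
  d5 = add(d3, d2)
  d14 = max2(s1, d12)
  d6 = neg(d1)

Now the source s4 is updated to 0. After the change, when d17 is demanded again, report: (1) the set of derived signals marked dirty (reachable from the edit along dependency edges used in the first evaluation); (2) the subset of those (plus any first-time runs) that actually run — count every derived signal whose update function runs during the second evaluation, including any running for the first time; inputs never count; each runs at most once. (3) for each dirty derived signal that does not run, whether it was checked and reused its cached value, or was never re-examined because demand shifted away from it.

Dirty set: d1, d6, d7, d9, d10, d11, d12, d13, d15, d17.
Run set: d1 (1 run).
Re-examined without running (cache reused): d6, d7, d9, d10, d11, d12, d13, d15, d17.
The important point: d1 recomputes to an identical value, and the output ends up unchanged.

Initial pass — values computed on the first demand:
  d1 = max2(2, 2) = 2
  d6 = neg(2) = -2
  d7 = neg(-2) = 2
  d9 = add(-2, -2) = -4
  d10 = min2(2, 3) = 2
  d11 = max2(-4, 2) = 2
  d12 = add(2, 3) = 5
  d13 = add(5, 2) = 7
  d15 = max2(7, 5) = 7
  d17 = min2(7, 2) = 2

Second demand — change propagation:
  d1: re-runs because s4 2->0; new result 2 (unchanged).
  d6: re-examined; everything it read last time is the same (d1 unchanged) — cache -2 kept, no run.
  d7: re-examined; everything it read last time is the same (d6 unchanged) — cache 2 kept, no run.
  d9: re-examined; everything it read last time is the same (d6 unchanged, d6 unchanged) — cache -4 kept, no run.
  d10: re-examined; everything it read last time is the same (d7 unchanged, s1 unchanged) — cache 2 kept, no run.
  d11: re-examined; everything it read last time is the same (d9 unchanged, d10 unchanged) — cache 2 kept, no run.
  d12: re-examined; everything it read last time is the same (d11 unchanged, s1 unchanged) — cache 5 kept, no run.
  d13: re-examined; everything it read last time is the same (d12 unchanged, d11 unchanged) — cache 7 kept, no run.
  d15: re-examined; everything it read last time is the same (d13 unchanged, d12 unchanged) — cache 7 kept, no run.
  d17: re-examined; everything it read last time is the same (d15 unchanged, d1 unchanged) — cache 2 kept, no run.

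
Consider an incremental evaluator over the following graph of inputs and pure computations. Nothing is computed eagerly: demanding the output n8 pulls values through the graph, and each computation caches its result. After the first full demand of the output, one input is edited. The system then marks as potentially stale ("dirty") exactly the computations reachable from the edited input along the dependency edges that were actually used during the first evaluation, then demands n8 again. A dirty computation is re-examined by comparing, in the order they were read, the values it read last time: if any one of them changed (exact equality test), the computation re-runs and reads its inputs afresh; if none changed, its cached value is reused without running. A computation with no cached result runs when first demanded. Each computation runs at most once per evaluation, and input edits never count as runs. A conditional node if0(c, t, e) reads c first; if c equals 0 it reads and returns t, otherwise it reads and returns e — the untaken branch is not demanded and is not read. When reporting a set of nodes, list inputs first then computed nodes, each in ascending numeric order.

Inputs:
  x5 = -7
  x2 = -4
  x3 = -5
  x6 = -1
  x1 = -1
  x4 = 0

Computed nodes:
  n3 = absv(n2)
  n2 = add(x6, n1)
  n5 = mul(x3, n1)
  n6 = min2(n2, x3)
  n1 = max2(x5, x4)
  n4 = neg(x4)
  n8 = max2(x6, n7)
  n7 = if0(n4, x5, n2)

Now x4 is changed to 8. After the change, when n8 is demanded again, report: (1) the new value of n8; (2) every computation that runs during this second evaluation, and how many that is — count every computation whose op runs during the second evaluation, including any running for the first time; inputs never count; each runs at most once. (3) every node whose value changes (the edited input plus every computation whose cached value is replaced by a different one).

n8 now evaluates to 7.
Run set: n1, n2, n4, n7, n8 (5 run).
Changed values: x4, n4, n7, n8.
The important point: the flipped condition pulls in fresh nodes; n1, n2 run for the first time.

Initial pass — values computed on the first demand:
  n4 = neg(0) = 0
  n7 = if0(n4=0 -> then branch x5) = -7
  n8 = max2(-1, -7) = -1

Second demand — change propagation:
  n1: newly demanded (no cache) — executes and yields 8.
  n2: newly demanded (no cache) — executes and yields 7.
  n4: re-runs because x4 0->8; new result -8.
  n7: re-runs because n4 0->-8; new result 7.
  n8: re-runs because n7 -7->7; new result 7.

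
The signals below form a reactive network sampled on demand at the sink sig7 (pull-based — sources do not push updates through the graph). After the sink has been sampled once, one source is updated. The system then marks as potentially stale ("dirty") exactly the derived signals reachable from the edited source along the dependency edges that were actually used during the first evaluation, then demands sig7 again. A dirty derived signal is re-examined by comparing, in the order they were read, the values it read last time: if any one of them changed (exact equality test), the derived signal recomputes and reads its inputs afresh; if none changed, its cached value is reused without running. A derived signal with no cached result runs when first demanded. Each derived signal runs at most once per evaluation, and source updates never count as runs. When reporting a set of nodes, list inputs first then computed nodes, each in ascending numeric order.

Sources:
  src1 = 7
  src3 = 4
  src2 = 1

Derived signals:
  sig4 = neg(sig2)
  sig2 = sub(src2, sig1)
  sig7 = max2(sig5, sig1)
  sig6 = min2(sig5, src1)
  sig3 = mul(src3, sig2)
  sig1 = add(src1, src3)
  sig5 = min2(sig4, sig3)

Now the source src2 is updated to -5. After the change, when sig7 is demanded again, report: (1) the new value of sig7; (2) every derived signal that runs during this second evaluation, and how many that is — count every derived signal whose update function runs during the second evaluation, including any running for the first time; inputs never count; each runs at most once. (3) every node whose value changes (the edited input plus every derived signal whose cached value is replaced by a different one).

Initial pass — values computed on the first demand:
  sig1 = add(7, 4) = 11
  sig2 = sub(1, 11) = -10
  sig3 = mul(4, -10) = -40
  sig4 = neg(-10) = 10
  sig5 = min2(10, -40) = -40
  sig7 = max2(-40, 11) = 11

Second demand — change propagation:
  sig2: re-runs because src2 1->-5; new result -16.
  sig3: re-runs because sig2 -10->-16; new result -64.
  sig4: re-runs because sig2 -10->-16; new result 16.
  sig5: re-runs because sig4 10->16; sig3 -40->-64; new result -64.
  sig7: re-runs because sig5 -40->-64; new result 11 (unchanged).

sig7 now evaluates to 11.
Run set: sig2, sig3, sig4, sig5, sig7 (5 run).
Changed values: src2, sig2, sig3, sig4, sig5.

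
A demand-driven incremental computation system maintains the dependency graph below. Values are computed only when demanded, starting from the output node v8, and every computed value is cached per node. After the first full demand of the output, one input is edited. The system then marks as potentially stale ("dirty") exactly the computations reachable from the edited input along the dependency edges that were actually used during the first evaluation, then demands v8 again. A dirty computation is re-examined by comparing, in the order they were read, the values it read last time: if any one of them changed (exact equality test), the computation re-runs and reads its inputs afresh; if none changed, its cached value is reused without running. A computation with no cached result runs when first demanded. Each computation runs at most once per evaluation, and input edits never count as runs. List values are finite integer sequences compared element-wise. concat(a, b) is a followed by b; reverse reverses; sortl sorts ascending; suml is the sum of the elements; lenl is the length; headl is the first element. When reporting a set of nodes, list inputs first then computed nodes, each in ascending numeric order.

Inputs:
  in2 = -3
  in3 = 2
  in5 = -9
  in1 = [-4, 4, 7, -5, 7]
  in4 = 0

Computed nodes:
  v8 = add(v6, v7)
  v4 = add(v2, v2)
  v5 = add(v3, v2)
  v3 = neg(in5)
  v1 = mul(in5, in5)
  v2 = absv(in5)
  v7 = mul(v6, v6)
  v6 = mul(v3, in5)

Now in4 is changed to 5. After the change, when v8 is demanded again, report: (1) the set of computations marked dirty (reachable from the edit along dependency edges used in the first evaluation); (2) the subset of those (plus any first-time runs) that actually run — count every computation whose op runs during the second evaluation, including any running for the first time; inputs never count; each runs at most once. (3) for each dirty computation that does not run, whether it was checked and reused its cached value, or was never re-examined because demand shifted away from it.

Marked dirty: none.
Computations that run: none — 0 in total.
Every dirty computation ran.
Key observation: in4 is never demanded by the output, so the edit triggers no recomputation at all.

First evaluation (everything demanded from the output):
  v3 = neg(-9) = 9
  v6 = mul(9, -9) = -81
  v7 = mul(-81, -81) = 6561
  v8 = add(-81, 6561) = 6480

Propagation after the edit:
  in4 feeds no computation that the output demands — nothing is marked dirty and nothing runs.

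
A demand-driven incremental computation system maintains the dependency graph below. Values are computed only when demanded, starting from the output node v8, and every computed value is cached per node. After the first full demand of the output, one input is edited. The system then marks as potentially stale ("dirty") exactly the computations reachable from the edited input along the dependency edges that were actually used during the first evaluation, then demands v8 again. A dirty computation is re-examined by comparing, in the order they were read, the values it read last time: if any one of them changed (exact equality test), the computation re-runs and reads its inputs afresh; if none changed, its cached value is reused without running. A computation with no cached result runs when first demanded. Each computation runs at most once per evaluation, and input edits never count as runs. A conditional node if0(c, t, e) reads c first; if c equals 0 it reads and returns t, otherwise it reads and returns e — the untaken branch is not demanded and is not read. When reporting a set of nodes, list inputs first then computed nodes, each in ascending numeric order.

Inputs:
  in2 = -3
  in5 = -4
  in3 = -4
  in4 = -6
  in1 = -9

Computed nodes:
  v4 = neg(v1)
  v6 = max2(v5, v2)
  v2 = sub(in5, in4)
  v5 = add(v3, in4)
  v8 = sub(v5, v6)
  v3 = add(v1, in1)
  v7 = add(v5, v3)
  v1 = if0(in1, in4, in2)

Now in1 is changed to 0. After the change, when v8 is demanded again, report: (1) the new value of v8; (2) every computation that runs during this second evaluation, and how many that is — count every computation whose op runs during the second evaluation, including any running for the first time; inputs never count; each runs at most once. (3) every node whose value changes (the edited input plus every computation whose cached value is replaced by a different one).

New value of v8: -14.
Computations that run: v1, v3, v5, v6, v8 — 5 in total.
Values that change: in1, v1, v3, v5, v8.

First evaluation (everything demanded from the output):
  v1 = if0(in1=-9 -> else branch in2) = -3
  v2 = sub(-4, -6) = 2
  v3 = add(-3, -9) = -12
  v5 = add(-12, -6) = -18
  v6 = max2(-18, 2) = 2
  v8 = sub(-18, 2) = -20

Propagation after the edit:
  v1: runs — in1 -9->0; result -6.
  v3: runs — v1 -3->-6; in1 -9->0; result -6.
  v5: runs — v3 -12->-6; result -12.
  v6: runs — v5 -18->-12; result 2 (same value as before).
  v8: runs — v5 -18->-12; result -14.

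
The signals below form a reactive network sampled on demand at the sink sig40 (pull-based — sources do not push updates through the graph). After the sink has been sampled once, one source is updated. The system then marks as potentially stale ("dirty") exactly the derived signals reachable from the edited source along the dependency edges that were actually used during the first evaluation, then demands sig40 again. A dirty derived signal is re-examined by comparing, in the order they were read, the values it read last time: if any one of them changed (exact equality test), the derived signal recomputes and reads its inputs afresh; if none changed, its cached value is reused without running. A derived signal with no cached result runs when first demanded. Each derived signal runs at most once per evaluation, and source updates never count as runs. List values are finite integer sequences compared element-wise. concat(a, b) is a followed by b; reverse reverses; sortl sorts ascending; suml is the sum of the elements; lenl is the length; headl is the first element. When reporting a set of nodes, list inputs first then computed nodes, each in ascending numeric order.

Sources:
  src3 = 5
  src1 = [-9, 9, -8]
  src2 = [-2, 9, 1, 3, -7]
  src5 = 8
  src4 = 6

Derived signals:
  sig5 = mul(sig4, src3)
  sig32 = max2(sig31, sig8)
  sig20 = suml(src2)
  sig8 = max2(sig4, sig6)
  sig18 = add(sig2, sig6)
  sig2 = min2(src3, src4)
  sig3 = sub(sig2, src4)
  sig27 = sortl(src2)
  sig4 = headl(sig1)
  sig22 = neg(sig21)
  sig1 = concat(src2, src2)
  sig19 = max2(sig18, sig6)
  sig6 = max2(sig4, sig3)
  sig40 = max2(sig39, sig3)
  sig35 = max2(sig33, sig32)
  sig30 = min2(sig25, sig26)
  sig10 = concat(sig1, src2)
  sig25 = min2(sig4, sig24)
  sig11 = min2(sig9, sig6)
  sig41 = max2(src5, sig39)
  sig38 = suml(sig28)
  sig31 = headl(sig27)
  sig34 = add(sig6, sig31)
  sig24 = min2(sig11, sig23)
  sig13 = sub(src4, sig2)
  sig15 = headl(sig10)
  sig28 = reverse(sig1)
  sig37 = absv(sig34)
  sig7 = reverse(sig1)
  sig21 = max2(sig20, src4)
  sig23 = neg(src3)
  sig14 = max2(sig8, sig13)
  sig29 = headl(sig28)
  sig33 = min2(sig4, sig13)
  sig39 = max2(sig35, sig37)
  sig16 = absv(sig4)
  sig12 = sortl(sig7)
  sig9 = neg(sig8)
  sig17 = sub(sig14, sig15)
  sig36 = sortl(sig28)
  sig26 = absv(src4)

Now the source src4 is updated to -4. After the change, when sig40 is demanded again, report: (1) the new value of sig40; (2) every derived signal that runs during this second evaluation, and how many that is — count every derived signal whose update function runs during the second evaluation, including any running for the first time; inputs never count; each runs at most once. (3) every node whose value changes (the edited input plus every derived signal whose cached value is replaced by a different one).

sig40 now evaluates to 7.
Run set: sig2, sig3, sig6, sig8, sig13, sig32, sig33, sig34, sig35, sig37, sig39, sig40 (12 run).
Changed values: src4, sig2, sig3, sig6, sig8, sig13, sig32, sig34, sig35, sig37, sig39, sig40.

Initial pass — values computed on the first demand:
  sig1 = concat([-2, 9, 1, 3, -7], [-2, 9, 1, 3, -7]) = [-2, 9, 1, 3, -7, -2, 9, 1, 3, -7]
  sig2 = min2(5, 6) = 5
  sig3 = sub(5, 6) = -1
  sig4 = headl([-2, 9, 1, 3, -7, -2, 9, 1, 3, -7]) = -2
  sig6 = max2(-2, -1) = -1
  sig8 = max2(-2, -1) = -1
  sig13 = sub(6, 5) = 1
  sig27 = sortl([-2, 9, 1, 3, -7]) = [-7, -2, 1, 3, 9]
  sig31 = headl([-7, -2, 1, 3, 9]) = -7
  sig32 = max2(-7, -1) = -1
  sig33 = min2(-2, 1) = -2
  sig34 = add(-1, -7) = -8
  sig35 = max2(-2, -1) = -1
  sig37 = absv(-8) = 8
  sig39 = max2(-1, 8) = 8
  sig40 = max2(8, -1) = 8

Second demand — change propagation:
  sig2: re-runs because src4 6->-4; new result -4.
  sig3: re-runs because sig2 5->-4; src4 6->-4; new result 0.
  sig6: re-runs because sig3 -1->0; new result 0.
  sig8: re-runs because sig6 -1->0; new result 0.
  sig13: re-runs because src4 6->-4; sig2 5->-4; new result 0.
  sig32: re-runs because sig8 -1->0; new result 0.
  sig33: re-runs because sig13 1->0; new result -2 (unchanged).
  sig34: re-runs because sig6 -1->0; new result -7.
  sig35: re-runs because sig32 -1->0; new result 0.
  sig37: re-runs because sig34 -8->-7; new result 7.
  sig39: re-runs because sig35 -1->0; sig37 8->7; new result 7.
  sig40: re-runs because sig39 8->7; sig3 -1->0; new result 7.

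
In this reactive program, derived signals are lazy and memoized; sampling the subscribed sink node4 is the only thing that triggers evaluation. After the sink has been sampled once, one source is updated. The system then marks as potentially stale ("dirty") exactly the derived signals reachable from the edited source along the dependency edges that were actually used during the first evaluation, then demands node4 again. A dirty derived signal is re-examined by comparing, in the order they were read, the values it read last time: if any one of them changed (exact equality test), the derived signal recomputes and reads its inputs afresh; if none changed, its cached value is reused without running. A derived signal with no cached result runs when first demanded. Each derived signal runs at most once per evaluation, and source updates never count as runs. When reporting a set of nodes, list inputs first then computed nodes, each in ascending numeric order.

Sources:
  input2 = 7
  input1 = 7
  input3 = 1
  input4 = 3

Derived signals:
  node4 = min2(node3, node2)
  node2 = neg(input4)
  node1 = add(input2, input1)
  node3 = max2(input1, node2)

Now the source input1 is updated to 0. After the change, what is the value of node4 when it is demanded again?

First demand of the output computes:
  node2 = neg(3) = -3
  node3 = max2(7, -3) = 7
  node4 = min2(7, -3) = -3

After the edit, cleaning proceeds:
  node3: a read changed (input1 7->0) — executes, giving 0.
  node4: a read changed (node3 7->0) — executes, giving -3 — identical to its old value.

Demanding node4 again yields -3.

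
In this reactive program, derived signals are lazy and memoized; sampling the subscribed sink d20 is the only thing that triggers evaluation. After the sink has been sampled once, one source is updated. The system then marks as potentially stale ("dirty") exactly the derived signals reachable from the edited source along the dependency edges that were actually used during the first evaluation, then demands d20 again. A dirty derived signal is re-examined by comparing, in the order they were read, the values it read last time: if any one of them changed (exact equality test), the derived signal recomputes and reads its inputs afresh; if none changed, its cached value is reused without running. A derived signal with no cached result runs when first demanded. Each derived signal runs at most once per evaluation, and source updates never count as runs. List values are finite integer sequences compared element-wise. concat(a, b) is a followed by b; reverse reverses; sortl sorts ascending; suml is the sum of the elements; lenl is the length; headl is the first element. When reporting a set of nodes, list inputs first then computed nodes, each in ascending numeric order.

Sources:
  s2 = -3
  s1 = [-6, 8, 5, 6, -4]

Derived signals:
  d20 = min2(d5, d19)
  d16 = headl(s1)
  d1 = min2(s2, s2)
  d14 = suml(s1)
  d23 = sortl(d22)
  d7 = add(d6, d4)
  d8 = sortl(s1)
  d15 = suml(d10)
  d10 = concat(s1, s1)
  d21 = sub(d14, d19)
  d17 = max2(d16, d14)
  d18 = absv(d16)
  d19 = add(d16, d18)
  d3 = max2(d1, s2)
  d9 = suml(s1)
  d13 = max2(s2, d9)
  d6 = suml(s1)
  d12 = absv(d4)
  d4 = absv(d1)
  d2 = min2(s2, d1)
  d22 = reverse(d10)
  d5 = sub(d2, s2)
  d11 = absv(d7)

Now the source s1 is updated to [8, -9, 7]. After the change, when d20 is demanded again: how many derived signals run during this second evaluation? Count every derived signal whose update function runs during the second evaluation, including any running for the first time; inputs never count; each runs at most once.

4 derived signals run: d16, d18, d19, d20.

First demand of the output computes:
  d1 = min2(-3, -3) = -3
  d2 = min2(-3, -3) = -3
  d5 = sub(-3, -3) = 0
  d16 = headl([-6, 8, 5, 6, -4]) = -6
  d18 = absv(-6) = 6
  d19 = add(-6, 6) = 0
  d20 = min2(0, 0) = 0

After the edit, cleaning proceeds:
  d16: a read changed (s1 [-6, 8, 5, 6, -4]->[8, -9, 7]) — executes, giving 8.
  d18: a read changed (d16 -6->8) — executes, giving 8.
  d19: a read changed (d16 -6->8; d18 6->8) — executes, giving 16.
  d20: a read changed (d19 0->16) — executes, giving 0 — identical to its old value.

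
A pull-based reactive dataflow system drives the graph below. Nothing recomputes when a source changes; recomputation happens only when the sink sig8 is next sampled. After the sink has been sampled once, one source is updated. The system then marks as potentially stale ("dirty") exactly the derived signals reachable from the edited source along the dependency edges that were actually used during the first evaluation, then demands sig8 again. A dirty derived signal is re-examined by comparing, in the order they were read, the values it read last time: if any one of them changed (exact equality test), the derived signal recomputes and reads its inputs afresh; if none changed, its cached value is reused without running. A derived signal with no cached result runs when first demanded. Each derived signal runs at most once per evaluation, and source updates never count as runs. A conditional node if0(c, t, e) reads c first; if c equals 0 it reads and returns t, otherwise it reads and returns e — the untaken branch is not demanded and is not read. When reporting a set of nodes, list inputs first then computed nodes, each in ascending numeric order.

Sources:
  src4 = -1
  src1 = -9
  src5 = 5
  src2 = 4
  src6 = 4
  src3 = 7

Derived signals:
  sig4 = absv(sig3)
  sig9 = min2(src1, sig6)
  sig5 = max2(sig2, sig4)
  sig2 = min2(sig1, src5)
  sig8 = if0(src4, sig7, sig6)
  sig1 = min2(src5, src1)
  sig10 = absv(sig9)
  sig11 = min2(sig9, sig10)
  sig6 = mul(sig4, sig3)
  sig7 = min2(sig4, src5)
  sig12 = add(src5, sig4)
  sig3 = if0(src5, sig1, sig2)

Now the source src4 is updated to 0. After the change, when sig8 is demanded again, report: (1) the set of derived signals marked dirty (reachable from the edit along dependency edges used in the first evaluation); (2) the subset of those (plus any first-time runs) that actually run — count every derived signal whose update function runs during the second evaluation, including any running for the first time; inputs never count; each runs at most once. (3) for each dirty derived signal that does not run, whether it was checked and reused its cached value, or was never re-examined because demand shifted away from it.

First evaluation (everything demanded from the output):
  sig1 = min2(5, -9) = -9
  sig2 = min2(-9, 5) = -9
  sig3 = if0(src5=5 -> else branch sig2) = -9
  sig4 = absv(-9) = 9
  sig6 = mul(9, -9) = -81
  sig8 = if0(src4=-1 -> else branch sig6) = -81

Propagation after the edit:
  sig7: demanded for the first time — runs, produces 5.
  sig8: runs — src4 -1->0; result 5.

Key observation: a condition flipped, so demand reaches new nodes — sig7 runs for the first time.

Marked dirty: sig8.
Derived signals that run: sig7, sig8 — 2 in total.
Every dirty derived signal ran.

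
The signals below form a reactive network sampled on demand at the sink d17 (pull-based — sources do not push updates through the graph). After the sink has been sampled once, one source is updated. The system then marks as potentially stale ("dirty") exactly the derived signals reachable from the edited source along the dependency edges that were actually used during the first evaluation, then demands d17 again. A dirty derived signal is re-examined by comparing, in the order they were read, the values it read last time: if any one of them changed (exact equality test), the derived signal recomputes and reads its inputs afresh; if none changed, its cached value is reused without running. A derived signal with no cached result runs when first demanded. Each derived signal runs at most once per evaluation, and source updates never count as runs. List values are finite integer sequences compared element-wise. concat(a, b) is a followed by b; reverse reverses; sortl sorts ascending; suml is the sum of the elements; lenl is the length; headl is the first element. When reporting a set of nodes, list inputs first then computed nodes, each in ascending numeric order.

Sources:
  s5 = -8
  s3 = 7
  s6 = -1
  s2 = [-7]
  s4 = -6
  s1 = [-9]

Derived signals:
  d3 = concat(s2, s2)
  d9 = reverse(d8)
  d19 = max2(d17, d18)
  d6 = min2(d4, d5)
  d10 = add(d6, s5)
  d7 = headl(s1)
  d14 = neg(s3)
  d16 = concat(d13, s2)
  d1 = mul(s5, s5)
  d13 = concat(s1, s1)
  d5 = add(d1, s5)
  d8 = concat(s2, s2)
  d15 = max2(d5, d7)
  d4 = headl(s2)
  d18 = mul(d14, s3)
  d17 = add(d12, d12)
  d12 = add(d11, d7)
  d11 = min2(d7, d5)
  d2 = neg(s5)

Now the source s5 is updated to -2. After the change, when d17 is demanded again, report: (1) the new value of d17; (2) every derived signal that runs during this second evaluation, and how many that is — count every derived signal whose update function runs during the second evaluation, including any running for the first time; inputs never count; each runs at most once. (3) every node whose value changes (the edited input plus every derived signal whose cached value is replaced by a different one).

Initial pass — values computed on the first demand:
  d1 = mul(-8, -8) = 64
  d5 = add(64, -8) = 56
  d7 = headl([-9]) = -9
  d11 = min2(-9, 56) = -9
  d12 = add(-9, -9) = -18
  d17 = add(-18, -18) = -36

Second demand — change propagation:
  d1: re-runs because s5 -8->-2; s5 -8->-2; new result 4.
  d5: re-runs because d1 64->4; s5 -8->-2; new result 2.
  d11: re-runs because d5 56->2; new result -9 (unchanged).
  d12: re-examined; everything it read last time is the same (d11 unchanged, d7 unchanged) — cache -18 kept, no run.
  d17: re-examined; everything it read last time is the same (d12 unchanged, d12 unchanged) — cache -36 kept, no run.

The important point: d11 recomputes to an identical value, and the output ends up unchanged.

d17 now evaluates to -36.
Run set: d1, d5, d11 (3 run).
Changed values: s5, d1, d5.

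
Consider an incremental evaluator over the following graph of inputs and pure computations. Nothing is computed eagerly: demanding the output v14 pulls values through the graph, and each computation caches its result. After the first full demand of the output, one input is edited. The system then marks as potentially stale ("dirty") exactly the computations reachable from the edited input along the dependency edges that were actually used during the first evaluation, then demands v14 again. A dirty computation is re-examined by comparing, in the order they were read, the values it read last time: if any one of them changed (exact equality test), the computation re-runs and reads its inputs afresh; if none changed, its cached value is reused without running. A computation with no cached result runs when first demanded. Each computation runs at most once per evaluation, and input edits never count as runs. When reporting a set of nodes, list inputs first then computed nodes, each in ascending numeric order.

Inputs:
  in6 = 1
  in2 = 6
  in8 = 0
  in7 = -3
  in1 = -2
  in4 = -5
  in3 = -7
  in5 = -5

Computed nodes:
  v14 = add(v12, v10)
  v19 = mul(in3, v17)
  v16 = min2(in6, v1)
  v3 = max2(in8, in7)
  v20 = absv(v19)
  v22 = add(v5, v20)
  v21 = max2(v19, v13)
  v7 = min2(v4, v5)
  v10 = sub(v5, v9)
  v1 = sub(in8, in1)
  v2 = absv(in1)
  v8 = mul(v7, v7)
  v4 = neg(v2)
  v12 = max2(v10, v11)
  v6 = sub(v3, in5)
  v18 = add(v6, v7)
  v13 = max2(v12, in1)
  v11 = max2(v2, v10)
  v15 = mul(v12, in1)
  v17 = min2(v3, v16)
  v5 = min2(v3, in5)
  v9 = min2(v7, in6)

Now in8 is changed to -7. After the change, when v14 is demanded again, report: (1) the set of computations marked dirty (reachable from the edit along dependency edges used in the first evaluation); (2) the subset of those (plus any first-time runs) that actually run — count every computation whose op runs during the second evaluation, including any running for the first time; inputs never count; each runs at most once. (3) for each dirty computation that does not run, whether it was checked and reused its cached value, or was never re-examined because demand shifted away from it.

Dirty set: v3, v5, v7, v9, v10, v11, v12, v14.
Run set: v3, v5 (2 run).
Re-examined without running (cache reused): v7, v9, v10, v11, v12, v14.
The important point: v5 recomputes to an identical value, and the output ends up unchanged.

Initial pass — values computed on the first demand:
  v2 = absv(-2) = 2
  v3 = max2(0, -3) = 0
  v4 = neg(2) = -2
  v5 = min2(0, -5) = -5
  v7 = min2(-2, -5) = -5
  v9 = min2(-5, 1) = -5
  v10 = sub(-5, -5) = 0
  v11 = max2(2, 0) = 2
  v12 = max2(0, 2) = 2
  v14 = add(2, 0) = 2

Second demand — change propagation:
  v3: re-runs because in8 0->-7; new result -3.
  v5: re-runs because v3 0->-3; new result -5 (unchanged).
  v7: re-examined; everything it read last time is the same (v4 unchanged, v5 unchanged) — cache -5 kept, no run.
  v9: re-examined; everything it read last time is the same (v7 unchanged, in6 unchanged) — cache -5 kept, no run.
  v10: re-examined; everything it read last time is the same (v5 unchanged, v9 unchanged) — cache 0 kept, no run.
  v11: re-examined; everything it read last time is the same (v2 unchanged, v10 unchanged) — cache 2 kept, no run.
  v12: re-examined; everything it read last time is the same (v10 unchanged, v11 unchanged) — cache 2 kept, no run.
  v14: re-examined; everything it read last time is the same (v12 unchanged, v10 unchanged) — cache 2 kept, no run.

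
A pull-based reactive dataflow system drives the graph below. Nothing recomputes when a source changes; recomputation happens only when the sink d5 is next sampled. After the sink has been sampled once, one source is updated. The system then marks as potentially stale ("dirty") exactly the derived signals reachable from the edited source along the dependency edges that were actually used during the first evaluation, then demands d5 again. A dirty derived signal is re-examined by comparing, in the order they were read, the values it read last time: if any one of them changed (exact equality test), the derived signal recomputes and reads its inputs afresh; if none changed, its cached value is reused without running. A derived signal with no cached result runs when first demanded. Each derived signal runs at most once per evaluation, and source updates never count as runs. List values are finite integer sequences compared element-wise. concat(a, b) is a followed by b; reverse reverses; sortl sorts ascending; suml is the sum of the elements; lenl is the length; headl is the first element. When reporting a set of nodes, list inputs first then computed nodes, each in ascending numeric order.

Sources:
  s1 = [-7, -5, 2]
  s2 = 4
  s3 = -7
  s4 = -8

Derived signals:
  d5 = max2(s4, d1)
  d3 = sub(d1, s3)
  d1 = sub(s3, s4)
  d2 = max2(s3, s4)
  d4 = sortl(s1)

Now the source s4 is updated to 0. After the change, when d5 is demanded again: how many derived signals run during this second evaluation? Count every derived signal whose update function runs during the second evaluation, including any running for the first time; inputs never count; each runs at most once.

Derived signals that run: d1, d5 — 2 in total.

First evaluation (everything demanded from the output):
  d1 = sub(-7, -8) = 1
  d5 = max2(-8, 1) = 1

Propagation after the edit:
  d1: runs — s4 -8->0; result -7.
  d5: runs — s4 -8->0; d1 1->-7; result 0.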